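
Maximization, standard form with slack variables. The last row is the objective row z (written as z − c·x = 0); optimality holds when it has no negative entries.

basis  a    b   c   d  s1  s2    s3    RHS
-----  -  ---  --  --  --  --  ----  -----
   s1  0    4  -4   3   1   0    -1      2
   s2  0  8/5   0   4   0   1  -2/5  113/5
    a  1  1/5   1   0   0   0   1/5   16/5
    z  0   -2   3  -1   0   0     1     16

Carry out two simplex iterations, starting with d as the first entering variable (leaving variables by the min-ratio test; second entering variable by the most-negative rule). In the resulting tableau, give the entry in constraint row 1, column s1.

1/4

Ratio test on column d — row 1: 2/3 = 2/3; row 2: (113/5)/4 = 113/20; row 3: entry 0 ≤ 0. Minimum is 2/3 at row 1 (s1 leaves); pivot element 3.
Divide row 1 by 3; eliminate column d from the other rows.
Second iteration: most negative z-row entry is -2/3 in column b, so b enters.
Ratio test on column b — row 1: (2/3)/(4/3) = 1/2; row 2: entry -56/15 ≤ 0; row 3: (16/5)/(1/5) = 16. Minimum is 1/2 at row 1 (d leaves); pivot element 4/3.
Divide row 1 by 4/3; eliminate column b from the other rows.
After both pivots, the entry at constraint row 1, column s1 is 1/4.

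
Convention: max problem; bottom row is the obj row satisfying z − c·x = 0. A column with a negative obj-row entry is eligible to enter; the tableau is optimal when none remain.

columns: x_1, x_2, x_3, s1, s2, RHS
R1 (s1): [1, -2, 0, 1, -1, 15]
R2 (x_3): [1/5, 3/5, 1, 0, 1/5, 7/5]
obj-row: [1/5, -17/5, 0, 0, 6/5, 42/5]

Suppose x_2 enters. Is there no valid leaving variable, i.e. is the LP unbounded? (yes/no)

no

Column x_2 has positive entries in row(s) 2, so the ratio test bounds it — not unbounded.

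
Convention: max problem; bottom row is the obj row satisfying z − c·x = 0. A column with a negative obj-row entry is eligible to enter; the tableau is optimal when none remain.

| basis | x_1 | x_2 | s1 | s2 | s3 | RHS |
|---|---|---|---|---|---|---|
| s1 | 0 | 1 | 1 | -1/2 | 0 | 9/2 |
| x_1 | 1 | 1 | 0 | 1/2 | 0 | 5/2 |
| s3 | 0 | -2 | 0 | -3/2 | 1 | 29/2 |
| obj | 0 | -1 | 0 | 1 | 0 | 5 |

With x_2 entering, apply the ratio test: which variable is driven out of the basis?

x_1

Column x_2 entries and ratios — s1: (9/2)/1 = 9/2; x_1: (5/2)/1 = 5/2; s3: -2 ≤ 0, skip.
Smallest ratio is 5/2 in the row of x_1, so x_1 leaves.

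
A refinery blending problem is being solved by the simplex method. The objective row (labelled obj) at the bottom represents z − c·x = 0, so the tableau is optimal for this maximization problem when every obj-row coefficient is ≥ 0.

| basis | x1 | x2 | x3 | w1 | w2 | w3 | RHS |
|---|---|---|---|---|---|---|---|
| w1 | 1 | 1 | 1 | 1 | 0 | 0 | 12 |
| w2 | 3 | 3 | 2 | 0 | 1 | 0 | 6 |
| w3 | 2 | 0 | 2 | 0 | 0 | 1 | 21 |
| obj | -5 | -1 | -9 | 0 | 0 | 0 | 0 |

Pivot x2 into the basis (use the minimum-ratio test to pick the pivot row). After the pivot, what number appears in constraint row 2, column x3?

2/3

Ratio test on column x2 — row 1: 12/1 = 12; row 2: 6/3 = 2; row 3: entry 0 ≤ 0. Minimum is 2 at row 2 (w2 leaves); pivot element 3.
Divide row 2 by 3; eliminate column x2 from the other rows.
In the new row 2, the x3 entry is the old entry divided by the pivot: 2/3 = 2/3.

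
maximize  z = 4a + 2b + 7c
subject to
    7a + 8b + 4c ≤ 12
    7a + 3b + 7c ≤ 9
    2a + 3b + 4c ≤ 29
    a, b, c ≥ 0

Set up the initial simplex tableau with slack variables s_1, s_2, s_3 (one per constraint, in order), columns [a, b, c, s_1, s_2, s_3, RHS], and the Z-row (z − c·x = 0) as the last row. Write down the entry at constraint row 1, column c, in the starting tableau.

4

Constraint 1 has coefficient 4 on c.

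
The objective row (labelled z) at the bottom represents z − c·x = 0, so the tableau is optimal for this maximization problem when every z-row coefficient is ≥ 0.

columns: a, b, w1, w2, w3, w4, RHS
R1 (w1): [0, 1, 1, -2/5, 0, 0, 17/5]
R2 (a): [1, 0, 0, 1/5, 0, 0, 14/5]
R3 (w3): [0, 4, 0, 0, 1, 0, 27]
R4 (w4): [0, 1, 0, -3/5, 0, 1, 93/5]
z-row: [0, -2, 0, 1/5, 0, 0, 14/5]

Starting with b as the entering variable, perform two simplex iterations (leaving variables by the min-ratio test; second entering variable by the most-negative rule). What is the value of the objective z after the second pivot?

117/8

Ratio test on column b — row 1: (17/5)/1 = 17/5; row 2: entry 0 ≤ 0; row 3: 27/4 = 27/4; row 4: (93/5)/1 = 93/5. Minimum is 17/5 at row 1 (w1 leaves); pivot element 1.
Pivot on row 1; the z-row RHS becomes 14/5 − (-2)·(17/5) = 48/5.
Next entering variable (most negative z-row entry -3/5): w2.
Ratio test on column w2 — row 1: entry -2/5 ≤ 0; row 2: (14/5)/(1/5) = 14; row 3: (67/5)/(8/5) = 67/8; row 4: entry -1/5 ≤ 0. Minimum is 67/8 at row 3 (w3 leaves); pivot element 8/5.
After the second pivot the z-row RHS is 48/5 − (-3/5)·(67/8) = 117/8.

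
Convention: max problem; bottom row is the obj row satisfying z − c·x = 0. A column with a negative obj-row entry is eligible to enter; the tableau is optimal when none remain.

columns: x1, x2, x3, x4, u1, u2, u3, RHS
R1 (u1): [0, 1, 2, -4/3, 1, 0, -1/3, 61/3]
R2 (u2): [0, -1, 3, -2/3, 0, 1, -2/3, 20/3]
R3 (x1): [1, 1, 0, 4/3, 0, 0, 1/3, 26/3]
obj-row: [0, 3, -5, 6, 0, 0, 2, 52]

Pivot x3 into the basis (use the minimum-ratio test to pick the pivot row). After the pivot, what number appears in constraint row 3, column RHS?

26/3

Ratio test on column x3 — row 1: (61/3)/2 = 61/6; row 2: (20/3)/3 = 20/9; row 3: entry 0 ≤ 0. Minimum is 20/9 at row 2 (u2 leaves); pivot element 3.
Divide row 2 by 3; eliminate column x3 from the other rows.
Row 3 update in column RHS: 26/3 − 0·(20/9) = 26/3.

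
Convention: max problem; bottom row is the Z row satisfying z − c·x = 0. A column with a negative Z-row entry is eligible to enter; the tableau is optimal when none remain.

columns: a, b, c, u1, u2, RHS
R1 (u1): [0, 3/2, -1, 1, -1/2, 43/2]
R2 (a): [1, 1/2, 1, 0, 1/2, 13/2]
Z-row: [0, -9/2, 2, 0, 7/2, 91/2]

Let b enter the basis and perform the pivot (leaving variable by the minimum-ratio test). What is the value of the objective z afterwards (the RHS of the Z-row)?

104

Ratio test on column b — row 1: (43/2)/(3/2) = 43/3; row 2: (13/2)/(1/2) = 13. Minimum is 13 at row 2 (a leaves); pivot element 1/2.
Pivot on row 2; the Z-row RHS becomes 91/2 − (-9/2)·13 = 104.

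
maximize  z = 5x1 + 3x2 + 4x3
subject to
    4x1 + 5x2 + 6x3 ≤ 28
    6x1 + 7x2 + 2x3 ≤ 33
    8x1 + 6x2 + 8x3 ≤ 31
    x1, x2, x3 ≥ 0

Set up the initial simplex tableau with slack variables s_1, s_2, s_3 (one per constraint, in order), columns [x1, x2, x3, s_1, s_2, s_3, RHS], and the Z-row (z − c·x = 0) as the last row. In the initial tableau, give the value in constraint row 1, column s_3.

Slack s_3 belongs to constraint 3; its column is the unit vector e_3, so the entry in row 1 is 0.

0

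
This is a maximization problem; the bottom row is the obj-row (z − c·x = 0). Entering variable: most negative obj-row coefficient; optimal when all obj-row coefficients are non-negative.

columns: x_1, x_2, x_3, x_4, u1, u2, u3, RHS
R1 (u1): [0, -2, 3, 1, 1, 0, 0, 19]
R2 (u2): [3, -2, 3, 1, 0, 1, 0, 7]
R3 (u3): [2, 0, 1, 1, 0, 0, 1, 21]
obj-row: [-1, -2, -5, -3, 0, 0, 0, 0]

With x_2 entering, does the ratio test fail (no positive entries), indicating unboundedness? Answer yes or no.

yes

Every constraint-row entry in column x_2 is ≤ 0, so increasing x_2 is unbounded.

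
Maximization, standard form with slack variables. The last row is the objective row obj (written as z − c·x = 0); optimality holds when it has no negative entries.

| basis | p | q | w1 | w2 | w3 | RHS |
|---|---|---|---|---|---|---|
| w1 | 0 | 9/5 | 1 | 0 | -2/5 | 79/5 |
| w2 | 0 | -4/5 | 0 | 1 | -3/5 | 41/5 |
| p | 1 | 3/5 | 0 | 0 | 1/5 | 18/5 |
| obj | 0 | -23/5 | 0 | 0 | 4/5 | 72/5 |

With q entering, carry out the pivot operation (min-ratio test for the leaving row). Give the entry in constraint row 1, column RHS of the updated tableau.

Ratio test on column q — row 1: (79/5)/(9/5) = 79/9; row 2: entry -4/5 ≤ 0; row 3: (18/5)/(3/5) = 6. Minimum is 6 at row 3 (p leaves); pivot element 3/5.
Divide row 3 by 3/5; eliminate column q from the other rows.
Row 1 update in column RHS: 79/5 − (9/5)·6 = 5.

5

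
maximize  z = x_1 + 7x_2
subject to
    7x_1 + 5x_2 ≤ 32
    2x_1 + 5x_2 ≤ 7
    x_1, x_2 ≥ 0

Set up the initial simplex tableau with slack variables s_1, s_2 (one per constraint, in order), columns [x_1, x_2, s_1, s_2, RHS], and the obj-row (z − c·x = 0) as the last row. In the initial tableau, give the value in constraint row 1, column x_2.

Constraint 1 has coefficient 5 on x_2.

5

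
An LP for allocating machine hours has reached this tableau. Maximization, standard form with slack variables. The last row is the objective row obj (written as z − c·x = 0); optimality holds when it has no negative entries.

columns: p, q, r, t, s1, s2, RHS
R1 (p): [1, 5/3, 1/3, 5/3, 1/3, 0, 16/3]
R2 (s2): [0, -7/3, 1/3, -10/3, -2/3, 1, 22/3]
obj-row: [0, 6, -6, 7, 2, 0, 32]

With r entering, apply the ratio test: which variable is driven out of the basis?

Column r entries and ratios — p: (16/3)/(1/3) = 16; s2: (22/3)/(1/3) = 22.
Smallest ratio is 16 in the row of p, so p leaves.

p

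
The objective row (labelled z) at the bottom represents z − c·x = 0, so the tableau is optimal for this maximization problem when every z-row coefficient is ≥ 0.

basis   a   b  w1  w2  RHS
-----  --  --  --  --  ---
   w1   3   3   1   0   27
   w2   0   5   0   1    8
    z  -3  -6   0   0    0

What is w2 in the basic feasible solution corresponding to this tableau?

8

w2 is basic (row 2); its value is the RHS of that row, 8.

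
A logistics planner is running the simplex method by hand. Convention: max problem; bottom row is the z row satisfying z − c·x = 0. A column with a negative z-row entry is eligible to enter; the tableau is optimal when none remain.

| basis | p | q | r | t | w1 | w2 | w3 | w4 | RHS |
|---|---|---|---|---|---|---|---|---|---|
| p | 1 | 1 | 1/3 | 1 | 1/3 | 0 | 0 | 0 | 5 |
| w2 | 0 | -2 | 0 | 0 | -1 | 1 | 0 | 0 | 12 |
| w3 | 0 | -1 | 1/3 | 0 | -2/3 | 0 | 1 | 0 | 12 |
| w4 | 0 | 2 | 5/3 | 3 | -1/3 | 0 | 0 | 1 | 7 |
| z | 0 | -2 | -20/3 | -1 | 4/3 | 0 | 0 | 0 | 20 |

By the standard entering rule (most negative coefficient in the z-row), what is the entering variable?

Negative z-row entries: q: -2, r: -20/3, t: -1.
The most negative is -20/3 in column r, so r enters.

r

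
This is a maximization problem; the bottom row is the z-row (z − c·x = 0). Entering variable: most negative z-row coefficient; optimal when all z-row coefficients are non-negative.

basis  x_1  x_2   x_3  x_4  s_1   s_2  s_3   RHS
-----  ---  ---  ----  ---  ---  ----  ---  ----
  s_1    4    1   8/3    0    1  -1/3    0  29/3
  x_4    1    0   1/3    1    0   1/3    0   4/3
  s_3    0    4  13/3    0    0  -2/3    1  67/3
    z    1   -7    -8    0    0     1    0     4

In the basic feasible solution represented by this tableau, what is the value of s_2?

0

s_2 is not in the basis, so in the current basic feasible solution s_2 = 0.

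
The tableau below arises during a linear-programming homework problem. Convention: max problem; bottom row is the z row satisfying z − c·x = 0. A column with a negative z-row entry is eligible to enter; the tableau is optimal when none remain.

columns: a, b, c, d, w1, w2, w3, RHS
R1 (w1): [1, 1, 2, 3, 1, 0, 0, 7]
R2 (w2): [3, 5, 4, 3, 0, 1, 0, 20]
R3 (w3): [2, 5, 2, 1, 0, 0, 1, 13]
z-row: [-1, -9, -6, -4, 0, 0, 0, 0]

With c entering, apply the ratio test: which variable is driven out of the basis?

w1

Column c entries and ratios — w1: 7/2 = 7/2; w2: 20/4 = 5; w3: 13/2 = 13/2.
Smallest ratio is 7/2 in the row of w1, so w1 leaves.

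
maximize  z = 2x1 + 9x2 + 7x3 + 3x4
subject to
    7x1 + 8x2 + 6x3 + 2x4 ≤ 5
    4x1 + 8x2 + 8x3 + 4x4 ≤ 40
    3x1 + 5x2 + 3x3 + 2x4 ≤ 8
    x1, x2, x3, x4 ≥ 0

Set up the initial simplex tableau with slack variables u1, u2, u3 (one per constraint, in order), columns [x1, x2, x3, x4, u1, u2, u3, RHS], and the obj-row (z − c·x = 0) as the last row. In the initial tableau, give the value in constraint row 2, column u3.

0

Slack u3 belongs to constraint 3; its column is the unit vector e_3, so the entry in row 2 is 0.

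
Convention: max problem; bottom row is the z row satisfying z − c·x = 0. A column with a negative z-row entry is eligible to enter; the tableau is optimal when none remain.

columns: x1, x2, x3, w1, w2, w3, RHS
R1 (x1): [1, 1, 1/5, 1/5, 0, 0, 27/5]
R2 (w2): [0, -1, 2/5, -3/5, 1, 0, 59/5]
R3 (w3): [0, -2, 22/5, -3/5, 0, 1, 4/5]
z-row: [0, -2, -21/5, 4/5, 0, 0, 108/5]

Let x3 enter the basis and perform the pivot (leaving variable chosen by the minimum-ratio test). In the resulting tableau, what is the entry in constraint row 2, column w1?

-6/11

Ratio test on column x3 — row 1: (27/5)/(1/5) = 27; row 2: (59/5)/(2/5) = 59/2; row 3: (4/5)/(22/5) = 2/11. Minimum is 2/11 at row 3 (w3 leaves); pivot element 22/5.
Divide row 3 by 22/5; eliminate column x3 from the other rows.
Row 2 update in column w1: -3/5 − (2/5)·(-3/22) = -6/11.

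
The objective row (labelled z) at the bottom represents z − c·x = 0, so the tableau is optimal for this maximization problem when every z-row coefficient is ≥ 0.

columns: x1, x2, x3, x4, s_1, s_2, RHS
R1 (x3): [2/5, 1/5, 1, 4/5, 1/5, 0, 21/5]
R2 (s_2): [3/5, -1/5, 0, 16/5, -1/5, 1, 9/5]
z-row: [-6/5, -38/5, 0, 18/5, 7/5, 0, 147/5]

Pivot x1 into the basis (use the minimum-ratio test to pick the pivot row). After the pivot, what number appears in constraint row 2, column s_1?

-1/3

Ratio test on column x1 — row 1: (21/5)/(2/5) = 21/2; row 2: (9/5)/(3/5) = 3. Minimum is 3 at row 2 (s_2 leaves); pivot element 3/5.
Divide row 2 by 3/5; eliminate column x1 from the other rows.
In the new row 2, the s_1 entry is the old entry divided by the pivot: (-1/5)/(3/5) = -1/3.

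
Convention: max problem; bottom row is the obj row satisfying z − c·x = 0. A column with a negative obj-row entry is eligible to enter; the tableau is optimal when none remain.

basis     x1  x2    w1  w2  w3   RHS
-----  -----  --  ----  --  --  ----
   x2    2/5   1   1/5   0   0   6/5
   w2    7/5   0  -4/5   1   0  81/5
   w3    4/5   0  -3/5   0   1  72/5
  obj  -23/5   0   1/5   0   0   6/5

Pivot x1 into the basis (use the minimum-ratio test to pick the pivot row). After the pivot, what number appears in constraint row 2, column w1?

Ratio test on column x1 — row 1: (6/5)/(2/5) = 3; row 2: (81/5)/(7/5) = 81/7; row 3: (72/5)/(4/5) = 18. Minimum is 3 at row 1 (x2 leaves); pivot element 2/5.
Divide row 1 by 2/5; eliminate column x1 from the other rows.
Row 2 update in column w1: -4/5 − (7/5)·(1/2) = -3/2.

-3/2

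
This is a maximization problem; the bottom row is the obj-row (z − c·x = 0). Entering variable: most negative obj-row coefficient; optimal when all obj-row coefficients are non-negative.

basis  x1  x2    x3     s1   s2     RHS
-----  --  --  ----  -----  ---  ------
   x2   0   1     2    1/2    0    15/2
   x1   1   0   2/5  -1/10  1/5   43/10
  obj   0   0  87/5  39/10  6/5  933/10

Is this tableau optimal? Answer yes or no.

yes

Every obj-row coefficient is ≥ 0, so the tableau is optimal.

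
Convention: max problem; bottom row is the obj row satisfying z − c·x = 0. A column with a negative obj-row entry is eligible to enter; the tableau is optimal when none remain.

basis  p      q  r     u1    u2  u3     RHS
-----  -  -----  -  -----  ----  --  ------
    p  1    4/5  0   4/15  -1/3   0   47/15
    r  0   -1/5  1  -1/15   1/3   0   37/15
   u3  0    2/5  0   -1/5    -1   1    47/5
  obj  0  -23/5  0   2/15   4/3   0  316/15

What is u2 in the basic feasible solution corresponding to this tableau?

0

u2 is not in the basis, so in the current basic feasible solution u2 = 0.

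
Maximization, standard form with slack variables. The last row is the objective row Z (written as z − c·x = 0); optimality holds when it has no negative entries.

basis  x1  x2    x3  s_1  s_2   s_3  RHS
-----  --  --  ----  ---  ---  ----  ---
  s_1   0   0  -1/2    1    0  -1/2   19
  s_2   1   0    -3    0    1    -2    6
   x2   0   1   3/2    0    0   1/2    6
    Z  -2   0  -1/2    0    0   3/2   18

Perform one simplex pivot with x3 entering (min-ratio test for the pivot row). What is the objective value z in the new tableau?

20

Ratio test on column x3 — row 1: entry -1/2 ≤ 0; row 2: entry -3 ≤ 0; row 3: 6/(3/2) = 4. Minimum is 4 at row 3 (x2 leaves); pivot element 3/2.
Pivot on row 3; the Z-row RHS becomes 18 − (-1/2)·4 = 20.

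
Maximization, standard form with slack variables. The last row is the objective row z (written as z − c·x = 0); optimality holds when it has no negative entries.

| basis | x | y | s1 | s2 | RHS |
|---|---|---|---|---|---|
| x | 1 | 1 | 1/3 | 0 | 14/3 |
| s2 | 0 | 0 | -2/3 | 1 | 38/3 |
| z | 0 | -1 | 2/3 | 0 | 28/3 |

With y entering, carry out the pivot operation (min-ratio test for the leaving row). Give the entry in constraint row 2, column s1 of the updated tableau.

-2/3

Ratio test on column y — row 1: (14/3)/1 = 14/3; row 2: entry 0 ≤ 0. Minimum is 14/3 at row 1 (x leaves); pivot element 1.
Divide row 1 by 1; eliminate column y from the other rows.
Row 2 update in column s1: -2/3 − 0·(1/3) = -2/3.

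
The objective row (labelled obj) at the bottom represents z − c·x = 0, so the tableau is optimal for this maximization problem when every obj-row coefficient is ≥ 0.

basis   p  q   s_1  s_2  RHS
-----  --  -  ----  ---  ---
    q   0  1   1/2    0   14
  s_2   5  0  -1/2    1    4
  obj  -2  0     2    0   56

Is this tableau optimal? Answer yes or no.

The obj-row has a negative entry -2 in column p, so it is not optimal.

no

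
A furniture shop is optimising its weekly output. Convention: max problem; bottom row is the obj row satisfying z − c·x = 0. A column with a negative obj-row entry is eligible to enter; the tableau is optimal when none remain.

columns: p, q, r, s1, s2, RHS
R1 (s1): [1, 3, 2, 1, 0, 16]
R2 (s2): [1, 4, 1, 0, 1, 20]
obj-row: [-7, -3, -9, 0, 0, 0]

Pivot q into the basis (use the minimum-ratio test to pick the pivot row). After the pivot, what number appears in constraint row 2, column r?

Ratio test on column q — row 1: 16/3 = 16/3; row 2: 20/4 = 5. Minimum is 5 at row 2 (s2 leaves); pivot element 4.
Divide row 2 by 4; eliminate column q from the other rows.
In the new row 2, the r entry is the old entry divided by the pivot: 1/4 = 1/4.

1/4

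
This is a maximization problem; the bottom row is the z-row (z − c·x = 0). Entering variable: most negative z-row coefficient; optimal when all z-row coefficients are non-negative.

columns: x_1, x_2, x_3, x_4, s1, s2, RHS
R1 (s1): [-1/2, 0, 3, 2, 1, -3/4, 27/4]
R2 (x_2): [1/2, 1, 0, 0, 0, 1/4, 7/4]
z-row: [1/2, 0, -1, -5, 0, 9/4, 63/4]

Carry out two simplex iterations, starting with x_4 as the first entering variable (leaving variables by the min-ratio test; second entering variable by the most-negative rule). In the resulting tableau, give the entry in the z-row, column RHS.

141/4

Ratio test on column x_4 — row 1: (27/4)/2 = 27/8; row 2: entry 0 ≤ 0. Minimum is 27/8 at row 1 (s1 leaves); pivot element 2.
Divide row 1 by 2; eliminate column x_4 from the other rows.
Second iteration: most negative z-row entry is -3/4 in column x_1, so x_1 enters.
Ratio test on column x_1 — row 1: entry -1/4 ≤ 0; row 2: (7/4)/(1/2) = 7/2. Minimum is 7/2 at row 2 (x_2 leaves); pivot element 1/2.
Divide row 2 by 1/2; eliminate column x_1 from the other rows.
After both pivots, the entry at the z-row, column RHS is 141/4.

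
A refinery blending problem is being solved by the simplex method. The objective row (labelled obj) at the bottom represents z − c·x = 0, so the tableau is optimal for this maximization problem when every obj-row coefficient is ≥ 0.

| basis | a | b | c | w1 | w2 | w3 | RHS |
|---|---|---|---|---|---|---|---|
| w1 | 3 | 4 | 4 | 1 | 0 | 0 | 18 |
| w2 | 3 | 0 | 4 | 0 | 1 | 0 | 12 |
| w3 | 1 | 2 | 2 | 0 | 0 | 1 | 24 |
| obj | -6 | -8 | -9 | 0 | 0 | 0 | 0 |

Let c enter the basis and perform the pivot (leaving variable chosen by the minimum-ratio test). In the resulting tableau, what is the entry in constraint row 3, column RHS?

Ratio test on column c — row 1: 18/4 = 9/2; row 2: 12/4 = 3; row 3: 24/2 = 12. Minimum is 3 at row 2 (w2 leaves); pivot element 4.
Divide row 2 by 4; eliminate column c from the other rows.
Row 3 update in column RHS: 24 − 2·3 = 18.

18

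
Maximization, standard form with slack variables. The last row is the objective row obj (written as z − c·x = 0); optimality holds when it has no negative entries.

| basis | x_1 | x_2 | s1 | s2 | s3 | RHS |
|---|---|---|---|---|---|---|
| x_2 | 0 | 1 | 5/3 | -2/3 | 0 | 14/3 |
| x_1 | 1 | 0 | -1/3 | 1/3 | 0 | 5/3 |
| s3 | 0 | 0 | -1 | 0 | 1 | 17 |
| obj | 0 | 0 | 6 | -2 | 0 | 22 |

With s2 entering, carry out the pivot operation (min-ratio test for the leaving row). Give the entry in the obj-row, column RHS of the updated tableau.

32

Ratio test on column s2 — row 1: entry -2/3 ≤ 0; row 2: (5/3)/(1/3) = 5; row 3: entry 0 ≤ 0. Minimum is 5 at row 2 (x_1 leaves); pivot element 1/3.
Divide row 2 by 1/3; eliminate column s2 from the other rows.
obj-row update in column RHS: 22 − (-2)·5 = 32.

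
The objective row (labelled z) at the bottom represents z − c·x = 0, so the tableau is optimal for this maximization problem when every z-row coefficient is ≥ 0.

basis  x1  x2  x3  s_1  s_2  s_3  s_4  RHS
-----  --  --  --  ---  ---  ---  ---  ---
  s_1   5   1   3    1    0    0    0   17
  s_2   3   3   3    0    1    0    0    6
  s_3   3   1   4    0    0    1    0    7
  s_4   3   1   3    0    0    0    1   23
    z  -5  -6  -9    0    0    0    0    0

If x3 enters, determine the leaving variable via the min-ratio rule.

s_3

Column x3 entries and ratios — s_1: 17/3 = 17/3; s_2: 6/3 = 2; s_3: 7/4 = 7/4; s_4: 23/3 = 23/3.
Smallest ratio is 7/4 in the row of s_3, so s_3 leaves.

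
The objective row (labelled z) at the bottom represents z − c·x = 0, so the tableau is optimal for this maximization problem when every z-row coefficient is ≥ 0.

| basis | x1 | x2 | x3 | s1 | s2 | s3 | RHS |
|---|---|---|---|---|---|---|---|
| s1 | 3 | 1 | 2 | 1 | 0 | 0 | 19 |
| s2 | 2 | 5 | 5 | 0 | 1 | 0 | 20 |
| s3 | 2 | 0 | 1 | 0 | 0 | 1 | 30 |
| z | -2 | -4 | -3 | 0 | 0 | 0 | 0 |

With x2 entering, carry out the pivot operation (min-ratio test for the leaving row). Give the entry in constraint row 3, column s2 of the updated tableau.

0

Ratio test on column x2 — row 1: 19/1 = 19; row 2: 20/5 = 4; row 3: entry 0 ≤ 0. Minimum is 4 at row 2 (s2 leaves); pivot element 5.
Divide row 2 by 5; eliminate column x2 from the other rows.
Row 3 update in column s2: 0 − 0·(1/5) = 0.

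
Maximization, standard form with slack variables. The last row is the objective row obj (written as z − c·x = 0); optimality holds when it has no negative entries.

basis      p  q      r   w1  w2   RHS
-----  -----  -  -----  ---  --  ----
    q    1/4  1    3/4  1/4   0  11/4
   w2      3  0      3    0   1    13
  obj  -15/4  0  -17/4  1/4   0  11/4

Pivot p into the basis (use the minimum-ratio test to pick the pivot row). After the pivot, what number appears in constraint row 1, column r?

Ratio test on column p — row 1: (11/4)/(1/4) = 11; row 2: 13/3 = 13/3. Minimum is 13/3 at row 2 (w2 leaves); pivot element 3.
Divide row 2 by 3; eliminate column p from the other rows.
Row 1 update in column r: 3/4 − (1/4)·1 = 1/2.

1/2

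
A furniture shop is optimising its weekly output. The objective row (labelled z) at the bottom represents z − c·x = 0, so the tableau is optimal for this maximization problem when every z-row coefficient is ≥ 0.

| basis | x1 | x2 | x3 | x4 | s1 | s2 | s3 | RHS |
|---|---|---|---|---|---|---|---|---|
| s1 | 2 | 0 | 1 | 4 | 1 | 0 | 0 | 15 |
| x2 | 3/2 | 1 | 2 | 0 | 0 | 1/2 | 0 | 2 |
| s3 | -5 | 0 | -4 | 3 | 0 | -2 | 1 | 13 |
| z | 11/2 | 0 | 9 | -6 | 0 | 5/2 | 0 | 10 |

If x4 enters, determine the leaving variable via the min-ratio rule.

s1

Column x4 entries and ratios — s1: 15/4 = 15/4; x2: 0 ≤ 0, skip; s3: 13/3 = 13/3.
Smallest ratio is 15/4 in the row of s1, so s1 leaves.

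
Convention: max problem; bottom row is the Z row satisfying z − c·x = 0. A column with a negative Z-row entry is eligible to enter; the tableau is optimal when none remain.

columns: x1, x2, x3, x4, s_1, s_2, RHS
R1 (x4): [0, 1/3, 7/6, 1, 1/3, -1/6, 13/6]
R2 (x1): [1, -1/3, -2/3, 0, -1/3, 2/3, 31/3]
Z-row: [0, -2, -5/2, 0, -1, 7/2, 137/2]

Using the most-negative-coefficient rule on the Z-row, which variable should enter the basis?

x3

Negative Z-row entries: x2: -2, x3: -5/2, s_1: -1.
The most negative is -5/2 in column x3, so x3 enters.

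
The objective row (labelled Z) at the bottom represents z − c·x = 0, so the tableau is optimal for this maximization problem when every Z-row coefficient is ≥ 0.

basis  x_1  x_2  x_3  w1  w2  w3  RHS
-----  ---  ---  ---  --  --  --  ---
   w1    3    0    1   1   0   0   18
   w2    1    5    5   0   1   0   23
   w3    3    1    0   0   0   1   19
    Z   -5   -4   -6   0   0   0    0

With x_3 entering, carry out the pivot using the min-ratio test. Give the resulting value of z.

138/5

Ratio test on column x_3 — row 1: 18/1 = 18; row 2: 23/5 = 23/5; row 3: entry 0 ≤ 0. Minimum is 23/5 at row 2 (w2 leaves); pivot element 5.
Pivot on row 2; the Z-row RHS becomes 0 − (-6)·(23/5) = 138/5.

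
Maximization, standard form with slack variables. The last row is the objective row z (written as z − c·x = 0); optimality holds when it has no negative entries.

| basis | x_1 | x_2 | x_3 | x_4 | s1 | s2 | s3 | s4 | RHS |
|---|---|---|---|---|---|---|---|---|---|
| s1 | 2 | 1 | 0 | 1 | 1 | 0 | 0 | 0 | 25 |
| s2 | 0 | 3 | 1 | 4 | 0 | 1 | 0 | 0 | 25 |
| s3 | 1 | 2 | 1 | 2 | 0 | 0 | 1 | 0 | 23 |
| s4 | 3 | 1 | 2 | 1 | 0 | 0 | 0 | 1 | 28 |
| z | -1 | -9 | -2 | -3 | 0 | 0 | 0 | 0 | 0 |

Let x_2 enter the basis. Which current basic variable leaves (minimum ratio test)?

Column x_2 entries and ratios — s1: 25/1 = 25; s2: 25/3 = 25/3; s3: 23/2 = 23/2; s4: 28/1 = 28.
Smallest ratio is 25/3 in the row of s2, so s2 leaves.

s2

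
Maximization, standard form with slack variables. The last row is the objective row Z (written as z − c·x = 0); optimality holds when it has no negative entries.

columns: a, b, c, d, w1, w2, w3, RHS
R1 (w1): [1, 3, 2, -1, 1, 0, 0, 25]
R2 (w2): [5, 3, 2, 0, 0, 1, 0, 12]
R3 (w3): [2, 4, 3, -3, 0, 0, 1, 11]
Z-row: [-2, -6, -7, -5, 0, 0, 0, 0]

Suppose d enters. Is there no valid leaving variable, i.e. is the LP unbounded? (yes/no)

Every constraint-row entry in column d is ≤ 0, so increasing d is unbounded.

yes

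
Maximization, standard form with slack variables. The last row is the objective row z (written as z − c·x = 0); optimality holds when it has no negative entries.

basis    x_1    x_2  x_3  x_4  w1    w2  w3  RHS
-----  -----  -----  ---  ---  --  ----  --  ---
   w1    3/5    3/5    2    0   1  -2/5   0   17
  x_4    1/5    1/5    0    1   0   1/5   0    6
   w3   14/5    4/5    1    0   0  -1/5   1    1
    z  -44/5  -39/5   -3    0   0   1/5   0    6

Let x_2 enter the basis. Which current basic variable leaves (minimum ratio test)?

w3

Column x_2 entries and ratios — w1: 17/(3/5) = 85/3; x_4: 6/(1/5) = 30; w3: 1/(4/5) = 5/4.
Smallest ratio is 5/4 in the row of w3, so w3 leaves.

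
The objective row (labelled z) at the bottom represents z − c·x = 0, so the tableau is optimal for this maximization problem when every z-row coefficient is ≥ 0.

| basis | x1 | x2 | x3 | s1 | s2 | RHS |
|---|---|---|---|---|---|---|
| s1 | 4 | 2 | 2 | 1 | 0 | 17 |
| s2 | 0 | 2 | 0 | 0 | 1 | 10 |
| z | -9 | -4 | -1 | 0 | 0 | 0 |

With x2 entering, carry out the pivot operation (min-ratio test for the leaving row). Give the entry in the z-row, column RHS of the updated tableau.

20

Ratio test on column x2 — row 1: 17/2 = 17/2; row 2: 10/2 = 5. Minimum is 5 at row 2 (s2 leaves); pivot element 2.
Divide row 2 by 2; eliminate column x2 from the other rows.
z-row update in column RHS: 0 − (-4)·5 = 20.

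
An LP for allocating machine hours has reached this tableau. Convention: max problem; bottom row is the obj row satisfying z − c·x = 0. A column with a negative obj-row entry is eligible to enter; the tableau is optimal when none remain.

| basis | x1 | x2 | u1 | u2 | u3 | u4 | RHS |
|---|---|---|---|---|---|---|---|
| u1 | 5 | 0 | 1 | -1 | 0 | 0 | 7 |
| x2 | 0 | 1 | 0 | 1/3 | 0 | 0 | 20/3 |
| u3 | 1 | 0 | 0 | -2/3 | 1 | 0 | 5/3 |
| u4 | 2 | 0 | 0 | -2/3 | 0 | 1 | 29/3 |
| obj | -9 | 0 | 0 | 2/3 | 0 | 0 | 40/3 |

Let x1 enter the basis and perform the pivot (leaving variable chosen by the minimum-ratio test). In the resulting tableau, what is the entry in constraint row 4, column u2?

-4/15

Ratio test on column x1 — row 1: 7/5 = 7/5; row 2: entry 0 ≤ 0; row 3: (5/3)/1 = 5/3; row 4: (29/3)/2 = 29/6. Minimum is 7/5 at row 1 (u1 leaves); pivot element 5.
Divide row 1 by 5; eliminate column x1 from the other rows.
Row 4 update in column u2: -2/3 − 2·(-1/5) = -4/15.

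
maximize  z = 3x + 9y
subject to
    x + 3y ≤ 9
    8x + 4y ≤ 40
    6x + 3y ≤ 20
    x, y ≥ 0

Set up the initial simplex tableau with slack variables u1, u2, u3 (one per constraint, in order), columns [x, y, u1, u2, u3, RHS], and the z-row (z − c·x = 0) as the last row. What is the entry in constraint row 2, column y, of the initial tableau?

Constraint 2 has coefficient 4 on y.

4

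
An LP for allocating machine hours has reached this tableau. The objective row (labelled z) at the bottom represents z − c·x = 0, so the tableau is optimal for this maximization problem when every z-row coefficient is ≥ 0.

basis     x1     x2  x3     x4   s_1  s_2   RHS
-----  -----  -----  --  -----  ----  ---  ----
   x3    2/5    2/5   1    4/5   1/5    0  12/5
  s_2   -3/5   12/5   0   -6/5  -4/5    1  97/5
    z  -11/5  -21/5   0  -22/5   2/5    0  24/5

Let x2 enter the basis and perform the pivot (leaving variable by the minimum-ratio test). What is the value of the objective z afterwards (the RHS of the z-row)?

Ratio test on column x2 — row 1: (12/5)/(2/5) = 6; row 2: (97/5)/(12/5) = 97/12. Minimum is 6 at row 1 (x3 leaves); pivot element 2/5.
Pivot on row 1; the z-row RHS becomes 24/5 − (-21/5)·6 = 30.

30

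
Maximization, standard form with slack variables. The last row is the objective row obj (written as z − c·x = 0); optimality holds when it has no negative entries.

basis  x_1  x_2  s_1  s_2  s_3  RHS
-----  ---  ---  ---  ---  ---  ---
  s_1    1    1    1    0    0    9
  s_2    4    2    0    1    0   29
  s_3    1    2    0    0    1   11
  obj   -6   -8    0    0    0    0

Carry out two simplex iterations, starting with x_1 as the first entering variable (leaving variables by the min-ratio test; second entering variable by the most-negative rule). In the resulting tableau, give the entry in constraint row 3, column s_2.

-1/6

Ratio test on column x_1 — row 1: 9/1 = 9; row 2: 29/4 = 29/4; row 3: 11/1 = 11. Minimum is 29/4 at row 2 (s_2 leaves); pivot element 4.
Divide row 2 by 4; eliminate column x_1 from the other rows.
Second iteration: most negative obj-row entry is -5 in column x_2, so x_2 enters.
Ratio test on column x_2 — row 1: (7/4)/(1/2) = 7/2; row 2: (29/4)/(1/2) = 29/2; row 3: (15/4)/(3/2) = 5/2. Minimum is 5/2 at row 3 (s_3 leaves); pivot element 3/2.
Divide row 3 by 3/2; eliminate column x_2 from the other rows.
After both pivots, the entry at constraint row 3, column s_2 is -1/6.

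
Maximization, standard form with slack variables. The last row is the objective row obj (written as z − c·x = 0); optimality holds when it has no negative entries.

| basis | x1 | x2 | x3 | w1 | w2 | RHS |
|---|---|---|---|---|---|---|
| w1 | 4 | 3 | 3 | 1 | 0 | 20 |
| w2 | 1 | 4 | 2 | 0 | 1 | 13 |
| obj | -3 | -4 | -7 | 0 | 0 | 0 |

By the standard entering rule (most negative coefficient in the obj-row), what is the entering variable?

Negative obj-row entries: x1: -3, x2: -4, x3: -7.
The most negative is -7 in column x3, so x3 enters.

x3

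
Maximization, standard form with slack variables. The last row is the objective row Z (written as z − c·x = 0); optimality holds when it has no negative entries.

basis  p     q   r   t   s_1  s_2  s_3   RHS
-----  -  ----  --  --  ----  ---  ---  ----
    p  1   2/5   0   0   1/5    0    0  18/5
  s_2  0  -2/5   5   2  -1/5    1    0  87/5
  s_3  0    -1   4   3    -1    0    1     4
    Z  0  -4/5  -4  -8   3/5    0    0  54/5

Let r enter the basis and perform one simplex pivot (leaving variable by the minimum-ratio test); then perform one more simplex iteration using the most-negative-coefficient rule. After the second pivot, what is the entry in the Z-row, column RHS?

322/15

Ratio test on column r — row 1: entry 0 ≤ 0; row 2: (87/5)/5 = 87/25; row 3: 4/4 = 1. Minimum is 1 at row 3 (s_3 leaves); pivot element 4.
Divide row 3 by 4; eliminate column r from the other rows.
Second iteration: most negative Z-row entry is -5 in column t, so t enters.
Ratio test on column t — row 1: entry 0 ≤ 0; row 2: entry -7/4 ≤ 0; row 3: 1/(3/4) = 4/3. Minimum is 4/3 at row 3 (r leaves); pivot element 3/4.
Divide row 3 by 3/4; eliminate column t from the other rows.
After both pivots, the entry at the Z-row, column RHS is 322/15.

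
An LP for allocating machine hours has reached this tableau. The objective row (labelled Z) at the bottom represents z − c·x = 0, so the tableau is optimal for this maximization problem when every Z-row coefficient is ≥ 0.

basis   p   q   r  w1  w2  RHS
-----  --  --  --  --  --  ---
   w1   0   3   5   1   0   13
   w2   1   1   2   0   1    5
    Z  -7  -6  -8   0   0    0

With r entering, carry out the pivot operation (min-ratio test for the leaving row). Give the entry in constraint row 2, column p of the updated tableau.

1/2

Ratio test on column r — row 1: 13/5 = 13/5; row 2: 5/2 = 5/2. Minimum is 5/2 at row 2 (w2 leaves); pivot element 2.
Divide row 2 by 2; eliminate column r from the other rows.
In the new row 2, the p entry is the old entry divided by the pivot: 1/2 = 1/2.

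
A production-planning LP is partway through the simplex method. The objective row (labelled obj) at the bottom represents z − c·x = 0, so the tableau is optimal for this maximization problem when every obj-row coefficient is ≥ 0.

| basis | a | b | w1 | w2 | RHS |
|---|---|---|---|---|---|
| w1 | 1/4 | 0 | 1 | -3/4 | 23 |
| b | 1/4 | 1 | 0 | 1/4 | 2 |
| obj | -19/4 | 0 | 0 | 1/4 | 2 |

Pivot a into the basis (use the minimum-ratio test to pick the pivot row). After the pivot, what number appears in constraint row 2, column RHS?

Ratio test on column a — row 1: 23/(1/4) = 92; row 2: 2/(1/4) = 8. Minimum is 8 at row 2 (b leaves); pivot element 1/4.
Divide row 2 by 1/4; eliminate column a from the other rows.
In the new row 2, the RHS entry is the old entry divided by the pivot: 2/(1/4) = 8.

8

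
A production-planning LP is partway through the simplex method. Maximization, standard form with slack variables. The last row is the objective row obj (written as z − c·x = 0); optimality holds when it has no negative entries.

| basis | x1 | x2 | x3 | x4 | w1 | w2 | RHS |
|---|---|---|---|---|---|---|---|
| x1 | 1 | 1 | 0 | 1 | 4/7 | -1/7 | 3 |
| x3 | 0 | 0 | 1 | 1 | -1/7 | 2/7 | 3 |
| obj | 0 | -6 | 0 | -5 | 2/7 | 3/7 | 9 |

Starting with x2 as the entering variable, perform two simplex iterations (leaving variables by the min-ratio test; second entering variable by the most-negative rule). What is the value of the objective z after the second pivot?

Ratio test on column x2 — row 1: 3/1 = 3; row 2: entry 0 ≤ 0. Minimum is 3 at row 1 (x1 leaves); pivot element 1.
Pivot on row 1; the obj-row RHS becomes 9 − (-6)·3 = 27.
Next entering variable (most negative obj-row entry -3/7): w2.
Ratio test on column w2 — row 1: entry -1/7 ≤ 0; row 2: 3/(2/7) = 21/2. Minimum is 21/2 at row 2 (x3 leaves); pivot element 2/7.
After the second pivot the obj-row RHS is 27 − (-3/7)·(21/2) = 63/2.

63/2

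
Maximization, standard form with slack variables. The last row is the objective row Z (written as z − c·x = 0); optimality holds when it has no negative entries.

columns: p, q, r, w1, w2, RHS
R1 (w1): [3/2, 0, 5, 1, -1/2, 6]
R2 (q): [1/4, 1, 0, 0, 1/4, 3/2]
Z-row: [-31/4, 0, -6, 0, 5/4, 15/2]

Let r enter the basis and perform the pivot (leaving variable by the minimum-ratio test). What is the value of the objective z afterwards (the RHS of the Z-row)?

Ratio test on column r — row 1: 6/5 = 6/5; row 2: entry 0 ≤ 0. Minimum is 6/5 at row 1 (w1 leaves); pivot element 5.
Pivot on row 1; the Z-row RHS becomes 15/2 − (-6)·(6/5) = 147/10.

147/10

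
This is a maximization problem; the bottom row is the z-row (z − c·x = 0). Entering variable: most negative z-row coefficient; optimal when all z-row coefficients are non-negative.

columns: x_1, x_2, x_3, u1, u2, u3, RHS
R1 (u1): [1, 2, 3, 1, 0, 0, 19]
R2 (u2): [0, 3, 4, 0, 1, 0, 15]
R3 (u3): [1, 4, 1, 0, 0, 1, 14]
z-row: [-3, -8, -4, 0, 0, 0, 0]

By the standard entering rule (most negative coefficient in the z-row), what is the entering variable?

Negative z-row entries: x_1: -3, x_2: -8, x_3: -4.
The most negative is -8 in column x_2, so x_2 enters.

x_2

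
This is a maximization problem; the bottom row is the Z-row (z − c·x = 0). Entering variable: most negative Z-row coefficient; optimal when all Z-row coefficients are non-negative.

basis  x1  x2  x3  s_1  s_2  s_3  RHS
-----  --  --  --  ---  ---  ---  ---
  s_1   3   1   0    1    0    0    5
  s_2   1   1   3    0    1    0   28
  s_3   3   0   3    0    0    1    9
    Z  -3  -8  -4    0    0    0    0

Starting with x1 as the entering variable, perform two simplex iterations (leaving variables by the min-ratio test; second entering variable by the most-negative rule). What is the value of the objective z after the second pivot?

Ratio test on column x1 — row 1: 5/3 = 5/3; row 2: 28/1 = 28; row 3: 9/3 = 3. Minimum is 5/3 at row 1 (s_1 leaves); pivot element 3.
Pivot on row 1; the Z-row RHS becomes 0 − (-3)·(5/3) = 5.
Next entering variable (most negative Z-row entry -7): x2.
Ratio test on column x2 — row 1: (5/3)/(1/3) = 5; row 2: (79/3)/(2/3) = 79/2; row 3: entry -1 ≤ 0. Minimum is 5 at row 1 (x1 leaves); pivot element 1/3.
After the second pivot the Z-row RHS is 5 − (-7)·5 = 40.

40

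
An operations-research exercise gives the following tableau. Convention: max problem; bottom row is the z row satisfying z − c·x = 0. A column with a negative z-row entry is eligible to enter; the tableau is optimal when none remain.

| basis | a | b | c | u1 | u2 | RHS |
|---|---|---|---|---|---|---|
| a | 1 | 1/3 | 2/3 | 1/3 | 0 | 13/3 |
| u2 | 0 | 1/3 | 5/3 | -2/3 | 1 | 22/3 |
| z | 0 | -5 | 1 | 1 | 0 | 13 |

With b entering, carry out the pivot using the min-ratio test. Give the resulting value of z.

Ratio test on column b — row 1: (13/3)/(1/3) = 13; row 2: (22/3)/(1/3) = 22. Minimum is 13 at row 1 (a leaves); pivot element 1/3.
Pivot on row 1; the z-row RHS becomes 13 − (-5)·13 = 78.

78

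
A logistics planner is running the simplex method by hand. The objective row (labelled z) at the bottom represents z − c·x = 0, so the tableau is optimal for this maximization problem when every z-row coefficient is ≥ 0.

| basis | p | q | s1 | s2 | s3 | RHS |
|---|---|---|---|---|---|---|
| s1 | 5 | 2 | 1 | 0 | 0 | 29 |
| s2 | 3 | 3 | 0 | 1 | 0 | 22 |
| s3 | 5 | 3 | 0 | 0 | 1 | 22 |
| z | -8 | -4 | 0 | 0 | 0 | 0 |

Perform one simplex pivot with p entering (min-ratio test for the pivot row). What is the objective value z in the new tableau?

176/5

Ratio test on column p — row 1: 29/5 = 29/5; row 2: 22/3 = 22/3; row 3: 22/5 = 22/5. Minimum is 22/5 at row 3 (s3 leaves); pivot element 5.
Pivot on row 3; the z-row RHS becomes 0 − (-8)·(22/5) = 176/5.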